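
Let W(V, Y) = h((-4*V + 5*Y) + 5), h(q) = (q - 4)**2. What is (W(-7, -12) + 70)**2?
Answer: 1062961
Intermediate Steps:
h(q) = (-4 + q)**2
W(V, Y) = (1 - 4*V + 5*Y)**2 (W(V, Y) = (-4 + ((-4*V + 5*Y) + 5))**2 = (-4 + (5 - 4*V + 5*Y))**2 = (1 - 4*V + 5*Y)**2)
(W(-7, -12) + 70)**2 = ((1 - 4*(-7) + 5*(-12))**2 + 70)**2 = ((1 + 28 - 60)**2 + 70)**2 = ((-31)**2 + 70)**2 = (961 + 70)**2 = 1031**2 = 1062961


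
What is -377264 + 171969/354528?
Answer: -44583493141/118176 ≈ -3.7726e+5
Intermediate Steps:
-377264 + 171969/354528 = -377264 + 171969*(1/354528) = -377264 + 57323/118176 = -44583493141/118176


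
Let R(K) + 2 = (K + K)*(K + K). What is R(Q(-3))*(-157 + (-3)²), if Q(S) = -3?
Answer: -5032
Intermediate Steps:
R(K) = -2 + 4*K² (R(K) = -2 + (K + K)*(K + K) = -2 + (2*K)*(2*K) = -2 + 4*K²)
R(Q(-3))*(-157 + (-3)²) = (-2 + 4*(-3)²)*(-157 + (-3)²) = (-2 + 4*9)*(-157 + 9) = (-2 + 36)*(-148) = 34*(-148) = -5032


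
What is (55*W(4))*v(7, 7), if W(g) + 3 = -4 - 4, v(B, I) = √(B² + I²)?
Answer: -4235*√2 ≈ -5989.2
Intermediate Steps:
W(g) = -11 (W(g) = -3 + (-4 - 4) = -3 - 8 = -11)
(55*W(4))*v(7, 7) = (55*(-11))*√(7² + 7²) = -605*√(49 + 49) = -4235*√2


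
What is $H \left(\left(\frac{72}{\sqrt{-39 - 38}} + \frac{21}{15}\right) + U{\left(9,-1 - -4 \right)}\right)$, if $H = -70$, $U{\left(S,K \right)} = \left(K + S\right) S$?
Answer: $-7658 + \frac{720 i \sqrt{77}}{11} \approx -7658.0 + 574.36 i$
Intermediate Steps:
$U{\left(S,K \right)} = S \left(K + S\right)$
$H \left(\left(\frac{72}{\sqrt{-39 - 38}} + \frac{21}{15}\right) + U{\left(9,-1 - -4 \right)}\right) = - 70 \left(\left(\frac{72}{\sqrt{-39 - 38}} + \frac{21}{15}\right) + 9 \left(\left(-1 - -4\right) + 9\right)\right) = - 70 \left(\left(\frac{72}{\sqrt{-77}} + 21 \cdot \frac{1}{15}\right) + 9 \left(\left(-1 + 4\right) + 9\right)\right) = - 70 \left(\left(\frac{72}{i \sqrt{77}} + \frac{7}{5}\right) + 9 \left(3 + 9\right)\right) = - 70 \left(\left(72 \left(- \frac{i \sqrt{77}}{77}\right) + \frac{7}{5}\right) + 9 \cdot 12\right) = - 70 \left(\left(- \frac{72 i \sqrt{77}}{77} + \frac{7}{5}\right) + 108\right) = - 70 \left(\left(\frac{7}{5} - \frac{72 i \sqrt{77}}{77}\right) + 108\right) = - 70 \left(\frac{547}{5} - \frac{72 i \sqrt{77}}{77}\right) = -7658 + \frac{720 i \sqrt{77}}{11}$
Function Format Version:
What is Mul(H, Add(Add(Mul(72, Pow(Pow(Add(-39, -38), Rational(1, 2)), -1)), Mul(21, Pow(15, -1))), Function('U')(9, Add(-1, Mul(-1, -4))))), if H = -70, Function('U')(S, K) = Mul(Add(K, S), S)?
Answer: Add(-7658, Mul(Rational(720, 11), I, Pow(77, Rational(1, 2)))) ≈ Add(-7658.0, Mul(574.36, I))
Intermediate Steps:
Function('U')(S, K) = Mul(S, Add(K, S))
Mul(H, Add(Add(Mul(72, Pow(Pow(Add(-39, -38), Rational(1, 2)), -1)), Mul(21, Pow(15, -1))), Function('U')(9, Add(-1, Mul(-1, -4))))) = Mul(-70, Add(Add(Mul(72, Pow(Pow(Add(-39, -38), Rational(1, 2)), -1)), Mul(21, Pow(15, -1))), Mul(9, Add(Add(-1, Mul(-1, -4)), 9)))) = Mul(-70, Add(Add(Mul(72, Pow(Pow(-77, Rational(1, 2)), -1)), Mul(21, Rational(1, 15))), Mul(9, Add(Add(-1, 4), 9)))) = Mul(-70, Add(Add(Mul(72, Pow(Mul(I, Pow(77, Rational(1, 2))), -1)), Rational(7, 5)), Mul(9, Add(3, 9)))) = Mul(-70, Add(Add(Mul(72, Mul(Rational(-1, 77), I, Pow(77, Rational(1, 2)))), Rational(7, 5)), Mul(9, 12))) = Mul(-70, Add(Add(Mul(Rational(-72, 77), I, Pow(77, Rational(1, 2))), Rational(7, 5)), 108)) = Mul(-70, Add(Add(Rational(7, 5), Mul(Rational(-72, 77), I, Pow(77, Rational(1, 2)))), 108)) = Mul(-70, Add(Rational(547, 5), Mul(Rational(-72, 77), I, Pow(77, Rational(1, 2))))) = Add(-7658, Mul(Rational(720, 11), I, Pow(77, Rational(1, 2))))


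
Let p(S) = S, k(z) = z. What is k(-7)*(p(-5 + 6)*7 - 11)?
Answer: 28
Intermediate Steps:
k(-7)*(p(-5 + 6)*7 - 11) = -7*((-5 + 6)*7 - 11) = -7*(1*7 - 11) = -7*(7 - 11) = -7*(-4) = 28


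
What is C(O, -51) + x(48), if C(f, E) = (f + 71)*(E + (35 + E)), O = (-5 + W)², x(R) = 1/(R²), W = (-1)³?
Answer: -16517375/2304 ≈ -7169.0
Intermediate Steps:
W = -1
x(R) = R⁻²
O = 36 (O = (-5 - 1)² = (-6)² = 36)
C(f, E) = (35 + 2*E)*(71 + f) (C(f, E) = (71 + f)*(35 + 2*E) = (35 + 2*E)*(71 + f))
C(O, -51) + x(48) = (2485 + 35*36 + 142*(-51) + 2*(-51)*36) + 48⁻² = (2485 + 1260 - 7242 - 3672) + 1/2304 = -7169 + 1/2304 = -16517375/2304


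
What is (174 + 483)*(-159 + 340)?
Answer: 118917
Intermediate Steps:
(174 + 483)*(-159 + 340) = 657*181 = 118917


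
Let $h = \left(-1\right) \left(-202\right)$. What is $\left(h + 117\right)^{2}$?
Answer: $101761$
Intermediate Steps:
$h = 202$
$\left(h + 117\right)^{2} = \left(202 + 117\right)^{2} = 319^{2} = 101761$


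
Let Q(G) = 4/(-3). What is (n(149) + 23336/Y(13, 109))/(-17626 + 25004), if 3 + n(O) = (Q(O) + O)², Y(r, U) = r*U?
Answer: 139128299/47045817 ≈ 2.9573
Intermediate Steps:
Q(G) = -4/3 (Q(G) = 4*(-⅓) = -4/3)
Y(r, U) = U*r
n(O) = -3 + (-4/3 + O)²
(n(149) + 23336/Y(13, 109))/(-17626 + 25004) = ((-3 + (-4 + 3*149)²/9) + 23336/((109*13)))/(-17626 + 25004) = ((-3 + (-4 + 447)²/9) + 23336/1417)/7378 = ((-3 + (⅑)*443²) + 23336*(1/1417))*(1/7378) = ((-3 + (⅑)*196249) + 23336/1417)*(1/7378) = ((-3 + 196249/9) + 23336/1417)*(1/7378) = (196222/9 + 23336/1417)*(1/7378) = (278256598/12753)*(1/7378) = 139128299/47045817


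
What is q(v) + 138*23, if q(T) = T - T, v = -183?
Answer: 3174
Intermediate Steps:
q(T) = 0
q(v) + 138*23 = 0 + 138*23 = 0 + 3174 = 3174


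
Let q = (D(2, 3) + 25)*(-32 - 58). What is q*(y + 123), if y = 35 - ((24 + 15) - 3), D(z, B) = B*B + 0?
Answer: -373320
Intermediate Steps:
D(z, B) = B² (D(z, B) = B² + 0 = B²)
q = -3060 (q = (3² + 25)*(-32 - 58) = (9 + 25)*(-90) = 34*(-90) = -3060)
y = -1 (y = 35 - (39 - 3) = 35 - 1*36 = 35 - 36 = -1)
q*(y + 123) = -3060*(-1 + 123) = -3060*122 = -373320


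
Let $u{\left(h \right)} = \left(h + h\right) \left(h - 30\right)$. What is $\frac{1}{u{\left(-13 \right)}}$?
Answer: $\frac{1}{1118} \approx 0.00089445$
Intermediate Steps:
$u{\left(h \right)} = 2 h \left(-30 + h\right)$
$\frac{1}{u{\left(-13 \right)}} = \frac{1}{2 \left(-13\right) \left(-30 - 13\right)} = \frac{1}{2 \left(-13\right) \left(-43\right)} = \frac{1}{1118}$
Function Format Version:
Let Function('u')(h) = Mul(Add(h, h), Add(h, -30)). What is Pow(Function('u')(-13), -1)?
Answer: Rational(1, 1118) ≈ 0.00089445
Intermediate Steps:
Function('u')(h) = Mul(2, h, Add(-30, h)) (Function('u')(h) = Mul(Mul(2, h), Add(-30, h)) = Mul(2, h, Add(-30, h)))
Pow(Function('u')(-13), -1) = Pow(Mul(2, -13, Add(-30, -13)), -1) = Pow(Mul(2, -13, -43), -1) = Pow(1118, -1) = Rational(1, 1118)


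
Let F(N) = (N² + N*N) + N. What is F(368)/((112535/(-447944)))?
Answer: -121489579904/112535 ≈ -1.0796e+6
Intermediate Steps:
F(N) = N + 2*N² (F(N) = (N² + N²) + N = 2*N² + N = N + 2*N²)
F(368)/((112535/(-447944))) = (368*(1 + 2*368))/((112535/(-447944))) = (368*(1 + 736))/((112535*(-1/447944))) = (368*737)/(-112535/447944) = 271216*(-447944/112535) = -121489579904/112535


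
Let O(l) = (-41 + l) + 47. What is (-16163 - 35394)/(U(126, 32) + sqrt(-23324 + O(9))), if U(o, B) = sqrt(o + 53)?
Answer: -51557/(sqrt(179) + I*sqrt(23309)) ≈ -29.368 + 335.12*I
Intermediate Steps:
O(l) = 6 + l
U(o, B) = sqrt(53 + o)
(-16163 - 35394)/(U(126, 32) + sqrt(-23324 + O(9))) = (-16163 - 35394)/(sqrt(53 + 126) + sqrt(-23324 + (6 + 9))) = -51557/(sqrt(179) + sqrt(-23324 + 15)) = -51557/(sqrt(179) + sqrt(-23309)) = -51557/(sqrt(179) + I*sqrt(23309))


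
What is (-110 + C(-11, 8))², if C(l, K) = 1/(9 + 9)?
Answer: 3916441/324 ≈ 12088.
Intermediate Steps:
C(l, K) = 1/18
(-110 + C(-11, 8))² = (-110 + 1/18)² = (-1979/18)² = 3916441/324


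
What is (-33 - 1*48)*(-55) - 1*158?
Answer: 4297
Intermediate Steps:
(-33 - 1*48)*(-55) - 1*158 = (-33 - 48)*(-55) - 158 = -81*(-55) - 158 = 4455 - 158 = 4297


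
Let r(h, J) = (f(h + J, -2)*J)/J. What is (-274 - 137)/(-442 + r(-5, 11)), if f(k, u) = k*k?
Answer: 411/406 ≈ 1.0123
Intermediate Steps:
f(k, u) = k²
r(h, J) = (J + h)² (r(h, J) = ((h + J)²*J)/J = ((J + h)²*J)/J = (J*(J + h)²)/J = (J + h)²)
(-274 - 137)/(-442 + r(-5, 11)) = (-274 - 137)/(-442 + (11 - 5)²) = -411/(-442 + 6²) = -411/(-442 + 36) = -411/(-406) = -411*(-1/406) = 411/406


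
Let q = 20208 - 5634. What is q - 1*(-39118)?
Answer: 53692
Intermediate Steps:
q = 14574
q - 1*(-39118) = 14574 - 1*(-39118) = 14574 + 39118 = 53692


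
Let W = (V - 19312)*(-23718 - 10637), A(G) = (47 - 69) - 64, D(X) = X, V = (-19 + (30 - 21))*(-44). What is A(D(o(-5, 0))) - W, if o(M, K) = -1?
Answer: -648347646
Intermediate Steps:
V = 440 (V = (-19 + 9)*(-44) = -10*(-44) = 440)
A(G) = -86 (A(G) = -22 - 64 = -86)
W = 648347560 (W = (440 - 19312)*(-23718 - 10637) = -18872*(-34355) = 648347560)
A(D(o(-5, 0))) - W = -86 - 1*648347560 = -86 - 648347560 = -648347646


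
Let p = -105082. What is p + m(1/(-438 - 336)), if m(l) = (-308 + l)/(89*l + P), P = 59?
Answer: -4789560707/45577 ≈ -1.0509e+5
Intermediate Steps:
m(l) = (-308 + l)/(59 + 89*l) (m(l) = (-308 + l)/(89*l + 59) = (-308 + l)/(59 + 89*l))
p + m(1/(-438 - 336)) = -105082 + (-308 + 1/(-438 - 336))/(59 + 89/(-438 - 336)) = -105082 + (-308 + 1/(-774))/(59 + 89/(-774)) = -105082 + (-308 - 1/774)/(59 + 89*(-1/774)) = -105082 - 238393/774/(59 - 89/774) = -105082 - 238393/774/(45577/774) = -105082 + (774/45577)*(-238393/774) = -105082 - 238393/45577 = -4789560707/45577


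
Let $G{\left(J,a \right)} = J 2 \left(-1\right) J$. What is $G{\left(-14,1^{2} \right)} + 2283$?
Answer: $1891$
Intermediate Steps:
$G{\left(J,a \right)} = - 2 J^{2}$ ($G{\left(J,a \right)} = J \left(- 2 J\right) = - 2 J^{2}$)
$G{\left(-14,1^{2} \right)} + 2283 = - 2 \left(-14\right)^{2} + 2283 = \left(-2\right) 196 + 2283 = -392 + 2283 = 1891$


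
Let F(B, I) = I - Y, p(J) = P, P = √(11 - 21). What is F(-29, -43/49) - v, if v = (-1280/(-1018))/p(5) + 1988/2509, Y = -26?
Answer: 2991167/122941 + 64*I*√10/509 ≈ 24.33 + 0.39761*I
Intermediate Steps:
P = I*√10 (P = √(-10) = I*√10 ≈ 3.1623*I)
p(J) = I*√10
F(B, I) = 26 + I (F(B, I) = I - 1*(-26) = I + 26 = 26 + I)
v = 1988/2509 - 64*I*√10/509 (v = (-1280/(-1018))/((I*√10)) + 1988/2509 = (-1280*(-1/1018))*(-I*√10/10) + 1988*(1/2509) = 640*(-I*√10/10)/509 + 1988/2509 = -64*I*√10/509 + 1988/2509 = 1988/2509 - 64*I*√10/509 ≈ 0.79235 - 0.39761*I)
F(-29, -43/49) - v = (26 - 43/49) - (1988/2509 - 64*I*√10/509) = (26 - 43*1/49) + (-1988/2509 + 64*I*√10/509) = (26 - 43/49) + (-1988/2509 + 64*I*√10/509) = 1231/49 + (-1988/2509 + 64*I*√10/509) = 2991167/122941 + 64*I*√10/509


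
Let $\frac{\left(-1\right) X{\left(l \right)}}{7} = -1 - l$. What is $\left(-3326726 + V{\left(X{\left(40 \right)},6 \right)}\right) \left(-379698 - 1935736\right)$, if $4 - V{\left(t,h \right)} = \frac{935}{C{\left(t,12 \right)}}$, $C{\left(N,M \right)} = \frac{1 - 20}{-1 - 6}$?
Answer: $\frac{146368453835142}{19} \approx 7.7036 \cdot 10^{12}$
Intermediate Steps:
$C{\left(N,M \right)} = \frac{19}{7}$ ($C{\left(N,M \right)} = - \frac{19}{-7} = \left(-19\right) \left(- \frac{1}{7}\right) = \frac{19}{7}$)
$X{\left(l \right)} = 7 + 7 l$ ($X{\left(l \right)} = - 7 \left(-1 - l\right) = 7 + 7 l$)
$V{\left(t,h \right)} = - \frac{6469}{19}$ ($V{\left(t,h \right)} = 4 - \frac{935}{\frac{19}{7}} = 4 - 935 \cdot \frac{7}{19} = 4 - \frac{6545}{19} = - \frac{6469}{19}$)
$\left(-3326726 + V{\left(X{\left(40 \right)},6 \right)}\right) \left(-379698 - 1935736\right) = \left(-3326726 - \frac{6469}{19}\right) \left(-379698 - 1935736\right) = \left(- \frac{63214263}{19}\right) \left(-2315434\right) = \frac{146368453835142}{19}$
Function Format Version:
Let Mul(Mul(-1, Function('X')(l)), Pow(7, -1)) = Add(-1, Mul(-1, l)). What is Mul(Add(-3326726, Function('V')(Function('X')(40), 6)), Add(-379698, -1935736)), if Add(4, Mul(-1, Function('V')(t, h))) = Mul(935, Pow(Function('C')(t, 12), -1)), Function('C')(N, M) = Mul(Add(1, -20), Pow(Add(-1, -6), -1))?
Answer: Rational(146368453835142, 19) ≈ 7.7036e+12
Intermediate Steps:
Function('C')(N, M) = Rational(19, 7) (Function('C')(N, M) = Mul(-19, Pow(-7, -1)) = Mul(-19, Rational(-1, 7)) = Rational(19, 7))
Function('X')(l) = Add(7, Mul(7, l)) (Function('X')(l) = Mul(-7, Add(-1, Mul(-1, l))) = Add(7, Mul(7, l)))
Function('V')(t, h) = Rational(-6469, 19) (Function('V')(t, h) = Add(4, Mul(-1, Mul(935, Pow(Rational(19, 7), -1)))) = Add(4, Mul(-1, Mul(935, Rational(7, 19)))) = Add(4, Mul(-1, Rational(6545, 19))) = Add(4, Rational(-6545, 19)) = Rational(-6469, 19))
Mul(Add(-3326726, Function('V')(Function('X')(40), 6)), Add(-379698, -1935736)) = Mul(Add(-3326726, Rational(-6469, 19)), Add(-379698, -1935736)) = Mul(Rational(-63214263, 19), -2315434) = Rational(146368453835142, 19)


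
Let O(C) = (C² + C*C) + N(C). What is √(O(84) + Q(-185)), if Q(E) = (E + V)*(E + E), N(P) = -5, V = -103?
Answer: √120667 ≈ 347.37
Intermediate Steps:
Q(E) = 2*E*(-103 + E) (Q(E) = (E - 103)*(E + E) = (-103 + E)*(2*E) = 2*E*(-103 + E))
O(C) = -5 + 2*C² (O(C) = (C² + C*C) - 5 = (C² + C²) - 5 = 2*C² - 5 = -5 + 2*C²)
√(O(84) + Q(-185)) = √((-5 + 2*84²) + 2*(-185)*(-103 - 185)) = √((-5 + 2*7056) + 2*(-185)*(-288)) = √((-5 + 14112) + 106560) = √(14107 + 106560) = √120667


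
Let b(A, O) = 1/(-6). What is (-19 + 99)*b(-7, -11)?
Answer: -40/3 ≈ -13.333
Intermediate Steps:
b(A, O) = -1/6
(-19 + 99)*b(-7, -11) = (-19 + 99)*(-1/6) = 80*(-1/6) = -40/3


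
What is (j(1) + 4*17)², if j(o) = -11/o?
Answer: 3249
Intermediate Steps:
(j(1) + 4*17)² = (-11/1 + 4*17)² = (-11*1 + 68)² = (-11 + 68)² = 57² = 3249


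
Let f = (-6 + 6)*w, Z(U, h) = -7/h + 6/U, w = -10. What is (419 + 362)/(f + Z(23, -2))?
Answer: 35926/173 ≈ 207.66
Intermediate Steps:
f = 0 (f = (-6 + 6)*(-10) = 0*(-10) = 0)
(419 + 362)/(f + Z(23, -2)) = (419 + 362)/(0 + (-7/(-2) + 6/23)) = 781/(0 + (-7*(-½) + 6*(1/23))) = 781/(0 + (7/2 + 6/23)) = 781/(0 + 173/46) = 781/(173/46) = 781*(46/173) = 35926/173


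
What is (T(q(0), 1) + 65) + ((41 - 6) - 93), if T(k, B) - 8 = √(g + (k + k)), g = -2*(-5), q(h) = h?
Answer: 15 + √10 ≈ 18.162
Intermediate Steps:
g = 10
T(k, B) = 8 + √(10 + 2*k) (T(k, B) = 8 + √(10 + (k + k)) = 8 + √(10 + 2*k))
(T(q(0), 1) + 65) + ((41 - 6) - 93) = ((8 + √(10 + 2*0)) + 65) + ((41 - 6) - 93) = ((8 + √(10 + 0)) + 65) + (35 - 93) = ((8 + √10) + 65) - 58 = (73 + √10) - 58 = 15 + √10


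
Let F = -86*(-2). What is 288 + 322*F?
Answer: 55672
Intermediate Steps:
F = 172
288 + 322*F = 288 + 322*172 = 288 + 55384 = 55672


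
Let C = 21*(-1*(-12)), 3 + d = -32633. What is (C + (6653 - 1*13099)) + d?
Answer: -38830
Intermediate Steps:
d = -32636 (d = -3 - 32633 = -32636)
C = 252 (C = 21*12 = 252)
(C + (6653 - 1*13099)) + d = (252 + (6653 - 1*13099)) - 32636 = (252 + (6653 - 13099)) - 32636 = (252 - 6446) - 32636 = -6194 - 32636 = -38830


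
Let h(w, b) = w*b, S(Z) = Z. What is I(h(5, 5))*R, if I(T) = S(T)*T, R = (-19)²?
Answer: 225625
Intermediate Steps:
h(w, b) = b*w
R = 361
I(T) = T² (I(T) = T*T = T²)
I(h(5, 5))*R = (5*5)²*361 = 25²*361 = 625*361 = 225625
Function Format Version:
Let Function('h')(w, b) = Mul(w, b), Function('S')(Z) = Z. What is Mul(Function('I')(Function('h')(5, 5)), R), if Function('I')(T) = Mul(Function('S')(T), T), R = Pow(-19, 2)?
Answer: 225625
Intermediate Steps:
Function('h')(w, b) = Mul(b, w)
R = 361
Function('I')(T) = Pow(T, 2) (Function('I')(T) = Mul(T, T) = Pow(T, 2))
Mul(Function('I')(Function('h')(5, 5)), R) = Mul(Pow(Mul(5, 5), 2), 361) = Mul(Pow(25, 2), 361) = Mul(625, 361) = 225625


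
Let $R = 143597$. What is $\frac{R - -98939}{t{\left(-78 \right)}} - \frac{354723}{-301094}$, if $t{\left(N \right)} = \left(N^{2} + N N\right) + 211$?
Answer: $\frac{77417250401}{3727242626} \approx 20.771$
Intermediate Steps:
$t{\left(N \right)} = 211 + 2 N^{2}$ ($t{\left(N \right)} = \left(N^{2} + N^{2}\right) + 211 = 2 N^{2} + 211 = 211 + 2 N^{2}$)
$\frac{R - -98939}{t{\left(-78 \right)}} - \frac{354723}{-301094} = \frac{143597 - -98939}{211 + 2 \left(-78\right)^{2}} - \frac{354723}{-301094} = \frac{143597 + 98939}{211 + 2 \cdot 6084} - - \frac{354723}{301094} = \frac{242536}{211 + 12168} + \frac{354723}{301094} = \frac{242536}{12379} + \frac{354723}{301094} = \frac{77417250401}{3727242626}$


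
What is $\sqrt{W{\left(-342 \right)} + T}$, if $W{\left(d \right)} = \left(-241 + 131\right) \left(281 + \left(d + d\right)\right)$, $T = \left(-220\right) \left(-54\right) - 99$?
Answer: $\sqrt{56111} \approx 236.88$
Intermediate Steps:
$T = 11781$ ($T = 11880 - 99 = 11781$)
$W{\left(d \right)} = -30910 - 220 d$ ($W{\left(d \right)} = - 110 \left(281 + 2 d\right) = -30910 - 220 d$)
$\sqrt{W{\left(-342 \right)} + T} = \sqrt{\left(-30910 - -75240\right) + 11781} = \sqrt{\left(-30910 + 75240\right) + 11781} = \sqrt{44330 + 11781} = \sqrt{56111}$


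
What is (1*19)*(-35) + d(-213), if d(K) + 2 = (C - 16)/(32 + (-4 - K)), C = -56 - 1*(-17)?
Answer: -160802/241 ≈ -667.23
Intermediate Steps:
C = -39 (C = -56 + 17 = -39)
d(K) = -2 - 55/(28 - K) (d(K) = -2 + (-39 - 16)/(32 + (-4 - K)) = -2 - 55/(28 - K))
(1*19)*(-35) + d(-213) = (1*19)*(-35) + (111 - 2*(-213))/(-28 - 213) = 19*(-35) + (111 + 426)/(-241) = -665 - 1/241*537 = -665 - 537/241 = -160802/241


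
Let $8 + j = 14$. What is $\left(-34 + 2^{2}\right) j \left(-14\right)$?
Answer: $2520$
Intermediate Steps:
$j = 6$ ($j = -8 + 14 = 6$)
$\left(-34 + 2^{2}\right) j \left(-14\right) = \left(-34 + 2^{2}\right) 6 \left(-14\right) = \left(-34 + 4\right) 6 \left(-14\right) = \left(-30\right) 6 \left(-14\right) = \left(-180\right) \left(-14\right) = 2520$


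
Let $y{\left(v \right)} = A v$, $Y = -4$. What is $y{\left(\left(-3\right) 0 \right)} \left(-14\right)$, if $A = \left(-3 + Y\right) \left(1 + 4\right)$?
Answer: $0$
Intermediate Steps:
$A = -35$ ($A = \left(-3 - 4\right) \left(1 + 4\right) = \left(-7\right) 5 = -35$)
$y{\left(v \right)} = - 35 v$
$y{\left(\left(-3\right) 0 \right)} \left(-14\right) = - 35 \left(\left(-3\right) 0\right) \left(-14\right) = \left(-35\right) 0 \left(-14\right) = 0 \left(-14\right) = 0$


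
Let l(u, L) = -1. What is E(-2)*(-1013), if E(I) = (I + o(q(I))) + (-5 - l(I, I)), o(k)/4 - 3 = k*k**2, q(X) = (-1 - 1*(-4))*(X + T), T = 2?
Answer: -6078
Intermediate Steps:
q(X) = 6 + 3*X (q(X) = (-1 - 1*(-4))*(X + 2) = (-1 + 4)*(2 + X) = 3*(2 + X) = 6 + 3*X)
o(k) = 12 + 4*k**3 (o(k) = 12 + 4*(k*k**2) = 12 + 4*k**3)
E(I) = 8 + I + 4*(6 + 3*I)**3 (E(I) = (I + (12 + 4*(6 + 3*I)**3)) + (-5 - 1*(-1)) = (12 + I + 4*(6 + 3*I)**3) + (-5 + 1) = (12 + I + 4*(6 + 3*I)**3) - 4 = 8 + I + 4*(6 + 3*I)**3)
E(-2)*(-1013) = (8 - 2 + 108*(2 - 2)**3)*(-1013) = (8 - 2 + 108*0**3)*(-1013) = (8 - 2 + 108*0)*(-1013) = (8 - 2 + 0)*(-1013) = 6*(-1013) = -6078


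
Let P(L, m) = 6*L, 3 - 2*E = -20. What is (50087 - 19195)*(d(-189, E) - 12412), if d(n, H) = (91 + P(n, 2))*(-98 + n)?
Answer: 8863810668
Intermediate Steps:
E = 23/2 (E = 3/2 - 1/2*(-20) = 3/2 + 10 = 23/2 ≈ 11.500)
d(n, H) = (-98 + n)*(91 + 6*n) (d(n, H) = (91 + 6*n)*(-98 + n) = (-98 + n)*(91 + 6*n))
(50087 - 19195)*(d(-189, E) - 12412) = (50087 - 19195)*((-8918 - 497*(-189) + 6*(-189)**2) - 12412) = 30892*((-8918 + 93933 + 6*35721) - 12412) = 30892*((-8918 + 93933 + 214326) - 12412) = 30892*(299341 - 12412) = 30892*286929 = 8863810668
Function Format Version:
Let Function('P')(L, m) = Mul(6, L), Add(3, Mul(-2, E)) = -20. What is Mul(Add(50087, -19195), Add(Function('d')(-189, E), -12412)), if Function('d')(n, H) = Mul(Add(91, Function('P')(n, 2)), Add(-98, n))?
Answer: 8863810668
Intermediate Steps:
E = Rational(23, 2) (E = Add(Rational(3, 2), Mul(Rational(-1, 2), -20)) = Add(Rational(3, 2), 10) = Rational(23, 2) ≈ 11.500)
Function('d')(n, H) = Mul(Add(-98, n), Add(91, Mul(6, n))) (Function('d')(n, H) = Mul(Add(91, Mul(6, n)), Add(-98, n)) = Mul(Add(-98, n), Add(91, Mul(6, n))))
Mul(Add(50087, -19195), Add(Function('d')(-189, E), -12412)) = Mul(Add(50087, -19195), Add(Add(-8918, Mul(-497, -189), Mul(6, Pow(-189, 2))), -12412)) = Mul(30892, Add(Add(-8918, 93933, Mul(6, 35721)), -12412)) = Mul(30892, Add(Add(-8918, 93933, 214326), -12412)) = Mul(30892, Add(299341, -12412)) = Mul(30892, 286929) = 8863810668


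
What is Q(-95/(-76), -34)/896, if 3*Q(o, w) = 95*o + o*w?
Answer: 305/10752 ≈ 0.028367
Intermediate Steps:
Q(o, w) = 95*o/3 + o*w/3 (Q(o, w) = (95*o + o*w)/3 = 95*o/3 + o*w/3)
Q(-95/(-76), -34)/896 = ((-95/(-76))*(95 - 34)/3)/896 = ((1/3)*(-95*(-1/76))*61)*(1/896) = ((1/3)*(5/4)*61)*(1/896) = (305/12)*(1/896) = 305/10752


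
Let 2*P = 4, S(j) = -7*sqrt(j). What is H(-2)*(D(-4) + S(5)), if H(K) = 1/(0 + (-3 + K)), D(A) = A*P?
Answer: 8/5 + 7*sqrt(5)/5 ≈ 4.7305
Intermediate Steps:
P = 2 (P = (1/2)*4 = 2)
D(A) = 2*A (D(A) = A*2 = 2*A)
H(K) = 1/(-3 + K)
H(-2)*(D(-4) + S(5)) = (2*(-4) - 7*sqrt(5))/(-3 - 2) = (-8 - 7*sqrt(5))/(-5) = -(-8 - 7*sqrt(5))/5 = 8/5 + 7*sqrt(5)/5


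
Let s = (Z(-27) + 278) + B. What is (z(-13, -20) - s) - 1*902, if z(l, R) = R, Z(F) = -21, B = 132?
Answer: -1311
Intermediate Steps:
s = 389 (s = (-21 + 278) + 132 = 257 + 132 = 389)
(z(-13, -20) - s) - 1*902 = (-20 - 1*389) - 1*902 = (-20 - 389) - 902 = -409 - 902 = -1311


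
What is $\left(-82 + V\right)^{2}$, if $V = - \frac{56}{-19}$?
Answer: $\frac{2256004}{361} \approx 6249.3$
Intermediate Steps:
$V = \frac{56}{19}$ ($V = \left(-56\right) \left(- \frac{1}{19}\right) = \frac{56}{19} \approx 2.9474$)
$\left(-82 + V\right)^{2} = \left(-82 + \frac{56}{19}\right)^{2} = \left(- \frac{1502}{19}\right)^{2} = \frac{2256004}{361}$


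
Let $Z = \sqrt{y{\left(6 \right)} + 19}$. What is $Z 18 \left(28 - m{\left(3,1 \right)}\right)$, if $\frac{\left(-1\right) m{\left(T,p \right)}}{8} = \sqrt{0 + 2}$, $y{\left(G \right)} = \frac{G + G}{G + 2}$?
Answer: $144 \sqrt{41} + 252 \sqrt{82} \approx 3204.0$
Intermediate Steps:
$y{\left(G \right)} = \frac{2 G}{2 + G}$
$m{\left(T,p \right)} = - 8 \sqrt{2}$ ($m{\left(T,p \right)} = - 8 \sqrt{0 + 2} = - 8 \sqrt{2}$)
$Z = \frac{\sqrt{82}}{2}$ ($Z = \sqrt{2 \cdot 6 \frac{1}{2 + 6} + 19} = \sqrt{2 \cdot 6 \cdot \frac{1}{8} + 19} = \sqrt{\frac{3}{2} + 19} = \sqrt{\frac{41}{2}} = \frac{\sqrt{82}}{2} \approx 4.5277$)
$Z 18 \left(28 - m{\left(3,1 \right)}\right) = \frac{\sqrt{82}}{2} \cdot 18 \left(28 - - 8 \sqrt{2}\right) = 9 \sqrt{82} \left(28 + 8 \sqrt{2}\right)$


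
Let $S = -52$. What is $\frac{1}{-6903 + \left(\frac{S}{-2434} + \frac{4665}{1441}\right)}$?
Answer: $- \frac{1753697}{12100055620} \approx -0.00014493$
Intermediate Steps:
$\frac{1}{-6903 + \left(\frac{S}{-2434} + \frac{4665}{1441}\right)} = \frac{1}{-6903 + \left(- \frac{52}{-2434} + \frac{4665}{1441}\right)} = \frac{1}{-6903 + \left(\left(-52\right) \left(- \frac{1}{2434}\right) + 4665 \cdot \frac{1}{1441}\right)} = \frac{1}{-6903 + \left(\frac{26}{1217} + \frac{4665}{1441}\right)} = \frac{1}{-6903 + \frac{5714771}{1753697}} = \frac{1}{- \frac{12100055620}{1753697}} = - \frac{1753697}{12100055620}$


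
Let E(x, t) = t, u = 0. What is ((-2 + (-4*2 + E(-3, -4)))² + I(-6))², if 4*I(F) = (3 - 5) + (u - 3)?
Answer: 606841/16 ≈ 37928.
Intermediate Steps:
I(F) = -5/4 (I(F) = ((3 - 5) + (0 - 3))/4 = (-2 - 3)/4 = (¼)*(-5) = -5/4)
((-2 + (-4*2 + E(-3, -4)))² + I(-6))² = ((-2 + (-4*2 - 4))² - 5/4)² = ((-2 + (-8 - 4))² - 5/4)² = ((-2 - 12)² - 5/4)² = ((-14)² - 5/4)² = (196 - 5/4)² = (779/4)² = 606841/16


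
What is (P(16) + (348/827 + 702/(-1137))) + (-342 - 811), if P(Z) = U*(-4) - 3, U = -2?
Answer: -359882710/313433 ≈ -1148.2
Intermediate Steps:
P(Z) = 5 (P(Z) = -2*(-4) - 3 = 8 - 3 = 5)
(P(16) + (348/827 + 702/(-1137))) + (-342 - 811) = (5 + (348/827 + 702/(-1137))) + (-342 - 811) = (5 + (348*(1/827) + 702*(-1/1137))) - 1153 = (5 + (348/827 - 234/379)) - 1153 = (5 - 61626/313433) - 1153 = 1505539/313433 - 1153 = -359882710/313433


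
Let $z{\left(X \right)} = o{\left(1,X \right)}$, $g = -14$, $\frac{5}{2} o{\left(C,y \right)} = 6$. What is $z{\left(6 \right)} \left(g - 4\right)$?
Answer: $- \frac{216}{5} \approx -43.2$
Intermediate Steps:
$o{\left(C,y \right)} = \frac{12}{5}$ ($o{\left(C,y \right)} = \frac{2}{5} \cdot 6 = \frac{12}{5}$)
$z{\left(X \right)} = \frac{12}{5}$
$z{\left(6 \right)} \left(g - 4\right) = \frac{12 \left(-14 - 4\right)}{5} = \frac{12}{5} \left(-18\right) = - \frac{216}{5}$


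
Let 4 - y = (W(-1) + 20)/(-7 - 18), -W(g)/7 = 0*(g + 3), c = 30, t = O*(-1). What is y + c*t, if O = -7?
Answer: 1074/5 ≈ 214.80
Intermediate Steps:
t = 7 (t = -7*(-1) = 7)
W(g) = 0 (W(g) = -0*(g + 3) = -0*(3 + g) = -7*0 = 0)
y = 24/5 (y = 4 - (0 + 20)/(-7 - 18) = 4 - 20/(-25) = 4 - 20*(-1)/25 = 4 - 1*(-⅘) = 4 + ⅘ = 24/5 ≈ 4.8000)
y + c*t = 24/5 + 30*7 = 24/5 + 210 = 1074/5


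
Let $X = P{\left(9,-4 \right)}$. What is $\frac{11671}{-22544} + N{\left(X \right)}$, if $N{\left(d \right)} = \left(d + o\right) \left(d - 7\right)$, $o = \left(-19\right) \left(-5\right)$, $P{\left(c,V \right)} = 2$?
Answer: $- \frac{10945511}{22544} \approx -485.52$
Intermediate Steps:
$o = 95$
$X = 2$
$N{\left(d \right)} = \left(-7 + d\right) \left(95 + d\right)$ ($N{\left(d \right)} = \left(d + 95\right) \left(d - 7\right) = \left(95 + d\right) \left(-7 + d\right) = \left(-7 + d\right) \left(95 + d\right)$)
$\frac{11671}{-22544} + N{\left(X \right)} = \frac{11671}{-22544} + \left(-665 + 2^{2} + 88 \cdot 2\right) = 11671 \left(- \frac{1}{22544}\right) + \left(-665 + 4 + 176\right) = - \frac{11671}{22544} - 485 = - \frac{10945511}{22544}$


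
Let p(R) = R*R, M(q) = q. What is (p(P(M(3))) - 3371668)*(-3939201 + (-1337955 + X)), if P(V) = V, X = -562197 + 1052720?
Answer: 16138894234147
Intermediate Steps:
X = 490523
p(R) = R²
(p(P(M(3))) - 3371668)*(-3939201 + (-1337955 + X)) = (3² - 3371668)*(-3939201 + (-1337955 + 490523)) = (9 - 3371668)*(-3939201 - 847432) = -3371659*(-4786633) = 16138894234147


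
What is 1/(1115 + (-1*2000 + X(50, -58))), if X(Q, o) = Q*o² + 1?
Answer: 1/167316 ≈ 5.9767e-6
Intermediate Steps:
X(Q, o) = 1 + Q*o²
1/(1115 + (-1*2000 + X(50, -58))) = 1/(1115 + (-1*2000 + (1 + 50*(-58)²))) = 1/(1115 + (-2000 + (1 + 50*3364))) = 1/(1115 + (-2000 + (1 + 168200))) = 1/(1115 + (-2000 + 168201)) = 1/(1115 + 166201) = 1/167316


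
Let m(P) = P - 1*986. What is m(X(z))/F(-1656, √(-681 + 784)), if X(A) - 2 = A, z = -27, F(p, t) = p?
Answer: 337/552 ≈ 0.61051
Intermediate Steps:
X(A) = 2 + A
m(P) = -986 + P (m(P) = P - 986 = -986 + P)
m(X(z))/F(-1656, √(-681 + 784)) = (-986 + (2 - 27))/(-1656) = (-986 - 25)*(-1/1656) = -1011*(-1/1656) = 337/552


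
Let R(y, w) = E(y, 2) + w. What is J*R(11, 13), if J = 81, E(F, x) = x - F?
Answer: 324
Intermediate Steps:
R(y, w) = 2 + w - y (R(y, w) = (2 - y) + w = 2 + w - y)
J*R(11, 13) = 81*(2 + 13 - 1*11) = 81*(2 + 13 - 11) = 81*4 = 324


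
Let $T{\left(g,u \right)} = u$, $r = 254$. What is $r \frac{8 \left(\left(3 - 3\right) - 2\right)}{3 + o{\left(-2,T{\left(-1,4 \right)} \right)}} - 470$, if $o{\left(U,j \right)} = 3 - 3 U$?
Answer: $- \frac{2426}{3} \approx -808.67$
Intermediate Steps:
$r \frac{8 \left(\left(3 - 3\right) - 2\right)}{3 + o{\left(-2,T{\left(-1,4 \right)} \right)}} - 470 = 254 \frac{8 \left(\left(3 - 3\right) - 2\right)}{3 + \left(3 - -6\right)} - 470 = 254 \frac{8 \left(0 - 2\right)}{3 + \left(3 + 6\right)} - 470 = 254 \frac{8 \left(-2\right)}{3 + 9} - 470 = 254 \left(- \frac{16}{12}\right) - 470 = 254 \left(\left(-16\right) \frac{1}{12}\right) - 470 = 254 \left(- \frac{4}{3}\right) - 470 = - \frac{1016}{3} - 470 = - \frac{2426}{3}$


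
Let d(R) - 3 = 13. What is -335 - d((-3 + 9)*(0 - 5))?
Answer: -351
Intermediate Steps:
d(R) = 16 (d(R) = 3 + 13 = 16)
-335 - d((-3 + 9)*(0 - 5)) = -335 - 1*16 = -335 - 16 = -351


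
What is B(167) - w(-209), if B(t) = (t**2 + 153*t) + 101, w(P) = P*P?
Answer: 9860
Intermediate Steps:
w(P) = P**2
B(t) = 101 + t**2 + 153*t
B(167) - w(-209) = (101 + 167**2 + 153*167) - 1*(-209)**2 = (101 + 27889 + 25551) - 1*43681 = 53541 - 43681 = 9860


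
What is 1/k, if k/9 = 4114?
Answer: 1/37026 ≈ 2.7008e-5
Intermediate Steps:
k = 37026 (k = 9*4114 = 37026)
1/k = 1/37026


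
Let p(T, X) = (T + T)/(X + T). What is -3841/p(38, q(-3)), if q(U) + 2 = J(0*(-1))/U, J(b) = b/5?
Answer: -34569/19 ≈ -1819.4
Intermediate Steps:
J(b) = b/5 (J(b) = b*(1/5) = b/5)
q(U) = -2 (q(U) = -2 + ((0*(-1))/5)/U = -2 + ((1/5)*0)/U = -2 + 0/U = -2 + 0 = -2)
p(T, X) = 2*T/(T + X) (p(T, X) = (2*T)/(T + X) = 2*T/(T + X))
-3841/p(38, q(-3)) = -3841/(2*38/(38 - 2)) = -3841/(2*38/36) = -3841/(2*38*(1/36)) = -3841/19/9 = -3841*9/19 = -34569/19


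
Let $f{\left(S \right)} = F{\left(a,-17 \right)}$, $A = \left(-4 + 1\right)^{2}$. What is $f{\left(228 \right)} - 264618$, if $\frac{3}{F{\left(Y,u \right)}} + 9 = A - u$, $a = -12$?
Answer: $- \frac{4498503}{17} \approx -2.6462 \cdot 10^{5}$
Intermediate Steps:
$A = 9$ ($A = \left(-3\right)^{2} = 9$)
$F{\left(Y,u \right)} = - \frac{3}{u}$ ($F{\left(Y,u \right)} = \frac{3}{-9 - \left(-9 + u\right)} = \frac{3}{\left(-1\right) u} = 3 \left(- \frac{1}{u}\right) = - \frac{3}{u}$)
$f{\left(S \right)} = \frac{3}{17}$ ($f{\left(S \right)} = - \frac{3}{-17} = \left(-3\right) \left(- \frac{1}{17}\right) = \frac{3}{17}$)
$f{\left(228 \right)} - 264618 = \frac{3}{17} - 264618 = - \frac{4498503}{17}$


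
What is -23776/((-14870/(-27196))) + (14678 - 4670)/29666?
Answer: -4795561405244/110283355 ≈ -43484.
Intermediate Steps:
-23776/((-14870/(-27196))) + (14678 - 4670)/29666 = -23776/((-14870*(-1/27196))) + 10008*(1/29666) = -23776/7435/13598 + 5004/14833 = -23776*13598/7435 + 5004/14833 = -323306048/7435 + 5004/14833 = -4795561405244/110283355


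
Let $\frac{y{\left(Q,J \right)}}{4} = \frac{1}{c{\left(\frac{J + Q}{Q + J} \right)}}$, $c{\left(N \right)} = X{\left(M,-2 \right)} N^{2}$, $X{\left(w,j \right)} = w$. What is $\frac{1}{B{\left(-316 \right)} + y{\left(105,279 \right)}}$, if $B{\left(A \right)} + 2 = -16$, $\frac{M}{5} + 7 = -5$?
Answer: $- \frac{15}{271} \approx -0.055351$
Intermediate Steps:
$M = -60$ ($M = -35 + 5 \left(-5\right) = -35 - 25 = -60$)
$B{\left(A \right)} = -18$ ($B{\left(A \right)} = -2 - 16 = -18$)
$c{\left(N \right)} = - 60 N^{2}$
$y{\left(Q,J \right)} = - \frac{1}{15}$ ($y{\left(Q,J \right)} = \frac{4}{\left(-60\right) \left(\frac{J + Q}{Q + J}\right)^{2}} = \frac{4}{\left(-60\right) \left(\frac{J + Q}{J + Q}\right)^{2}} = \frac{4}{\left(-60\right) 1^{2}} = \frac{4}{\left(-60\right) 1} = \frac{4}{-60} = 4 \left(- \frac{1}{60}\right) = - \frac{1}{15}$)
$\frac{1}{B{\left(-316 \right)} + y{\left(105,279 \right)}} = \frac{1}{-18 - \frac{1}{15}} = \frac{1}{- \frac{271}{15}} = - \frac{15}{271}$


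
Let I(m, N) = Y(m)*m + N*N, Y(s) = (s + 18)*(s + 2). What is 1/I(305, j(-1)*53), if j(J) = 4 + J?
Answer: 1/30269386 ≈ 3.3037e-8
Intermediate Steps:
Y(s) = (2 + s)*(18 + s) (Y(s) = (18 + s)*(2 + s) = (2 + s)*(18 + s))
I(m, N) = N² + m*(36 + m² + 20*m) (I(m, N) = (36 + m² + 20*m)*m + N*N = m*(36 + m² + 20*m) + N² = N² + m*(36 + m² + 20*m))
1/I(305, j(-1)*53) = 1/(((4 - 1)*53)² + 305*(36 + 305² + 20*305)) = 1/((3*53)² + 305*(36 + 93025 + 6100)) = 1/(159² + 305*99161) = 1/(25281 + 30244105) = 1/30269386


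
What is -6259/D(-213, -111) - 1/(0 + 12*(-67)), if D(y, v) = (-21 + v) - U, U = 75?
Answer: 1677481/55476 ≈ 30.238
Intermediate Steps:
D(y, v) = -96 + v (D(y, v) = (-21 + v) - 1*75 = (-21 + v) - 75 = -96 + v)
-6259/D(-213, -111) - 1/(0 + 12*(-67)) = -6259/(-96 - 111) - 1/(0 + 12*(-67)) = -6259/(-207) - 1/(0 - 804) = -6259*(-1/207) - 1/(-804) = 6259/207 - 1*(-1/804) = 6259/207 + 1/804 = 1677481/55476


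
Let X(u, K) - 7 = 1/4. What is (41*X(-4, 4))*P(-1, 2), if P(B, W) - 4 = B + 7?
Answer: 5945/2 ≈ 2972.5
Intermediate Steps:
X(u, K) = 29/4 (X(u, K) = 7 + 1/4 = 7 + ¼ = 29/4)
P(B, W) = 11 + B (P(B, W) = 4 + (B + 7) = 4 + (7 + B) = 11 + B)
(41*X(-4, 4))*P(-1, 2) = (41*(29/4))*(11 - 1) = (1189/4)*10 = 5945/2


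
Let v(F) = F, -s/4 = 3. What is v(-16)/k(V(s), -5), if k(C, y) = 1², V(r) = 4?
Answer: -16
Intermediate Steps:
s = -12 (s = -4*3 = -12)
k(C, y) = 1
v(-16)/k(V(s), -5) = -16/1 = -16*1 = -16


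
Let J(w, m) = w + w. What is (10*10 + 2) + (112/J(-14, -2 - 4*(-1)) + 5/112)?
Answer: 10981/112 ≈ 98.045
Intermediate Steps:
J(w, m) = 2*w
(10*10 + 2) + (112/J(-14, -2 - 4*(-1)) + 5/112) = (10*10 + 2) + (112/((2*(-14))) + 5/112) = (100 + 2) + (112/(-28) + 5*(1/112)) = 102 + (112*(-1/28) + 5/112) = 102 + (-4 + 5/112) = 102 - 443/112 = 10981/112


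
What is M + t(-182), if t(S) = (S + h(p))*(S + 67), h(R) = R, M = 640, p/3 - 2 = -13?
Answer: 25365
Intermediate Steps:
p = -33 (p = 6 + 3*(-13) = 6 - 39 = -33)
t(S) = (-33 + S)*(67 + S) (t(S) = (S - 33)*(S + 67) = (-33 + S)*(67 + S))
M + t(-182) = 640 + (-2211 + (-182)**2 + 34*(-182)) = 640 + (-2211 + 33124 - 6188) = 640 + 24725 = 25365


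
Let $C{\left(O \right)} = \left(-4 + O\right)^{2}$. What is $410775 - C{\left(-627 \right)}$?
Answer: $12614$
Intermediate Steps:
$410775 - C{\left(-627 \right)} = 410775 - \left(-4 - 627\right)^{2} = 410775 - \left(-631\right)^{2} = 410775 - 398161 = 12614$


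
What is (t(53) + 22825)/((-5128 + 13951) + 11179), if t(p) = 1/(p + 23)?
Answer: 1734701/1520152 ≈ 1.1411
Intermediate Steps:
t(p) = 1/(23 + p)
(t(53) + 22825)/((-5128 + 13951) + 11179) = (1/(23 + 53) + 22825)/((-5128 + 13951) + 11179) = (1/76 + 22825)/(8823 + 11179) = (1/76 + 22825)/20002 = (1734701/76)*(1/20002) = 1734701/1520152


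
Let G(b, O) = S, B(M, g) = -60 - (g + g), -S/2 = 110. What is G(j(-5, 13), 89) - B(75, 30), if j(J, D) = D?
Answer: -100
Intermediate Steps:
S = -220 (S = -2*110 = -220)
B(M, g) = -60 - 2*g
G(b, O) = -220
G(j(-5, 13), 89) - B(75, 30) = -220 - (-60 - 2*30) = -220 - (-60 - 60) = -220 - 1*(-120) = -220 + 120 = -100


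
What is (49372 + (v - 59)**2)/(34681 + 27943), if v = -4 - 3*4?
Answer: 54997/62624 ≈ 0.87821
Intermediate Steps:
v = -16 (v = -4 - 12 = -16)
(49372 + (v - 59)**2)/(34681 + 27943) = (49372 + (-16 - 59)**2)/(34681 + 27943) = (49372 + (-75)**2)/62624 = (49372 + 5625)*(1/62624) = 54997*(1/62624) = 54997/62624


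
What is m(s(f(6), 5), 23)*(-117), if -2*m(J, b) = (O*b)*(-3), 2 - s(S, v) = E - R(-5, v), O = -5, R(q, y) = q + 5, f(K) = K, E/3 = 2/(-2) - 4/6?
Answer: 40365/2 ≈ 20183.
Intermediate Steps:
E = -5 (E = 3*(2/(-2) - 4/6) = 3*(2*(-1/2) - 4*1/6) = 3*(-1 - 2/3) = 3*(-5/3) = -5)
R(q, y) = 5 + q
s(S, v) = 7 (s(S, v) = 2 - (-5 - (5 - 5)) = 2 - (-5 - 1*0) = 2 - (-5 + 0) = 2 - 1*(-5) = 2 + 5 = 7)
m(J, b) = -15*b/2 (m(J, b) = -(-5*b)*(-3)/2 = -15*b/2)
m(s(f(6), 5), 23)*(-117) = -15/2*23*(-117) = -345/2*(-117) = 40365/2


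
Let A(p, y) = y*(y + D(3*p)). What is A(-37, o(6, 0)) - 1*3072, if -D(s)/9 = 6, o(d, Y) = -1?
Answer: -3017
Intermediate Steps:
D(s) = -54 (D(s) = -9*6 = -54)
A(p, y) = y*(-54 + y) (A(p, y) = y*(y - 54) = y*(-54 + y))
A(-37, o(6, 0)) - 1*3072 = -(-54 - 1) - 1*3072 = -1*(-55) - 3072 = 55 - 3072 = -3017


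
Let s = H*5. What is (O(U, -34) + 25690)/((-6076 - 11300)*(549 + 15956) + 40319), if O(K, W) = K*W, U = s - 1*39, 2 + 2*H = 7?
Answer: -26591/286750561 ≈ -9.2732e-5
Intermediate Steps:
H = 5/2 (H = -1 + (½)*7 = -1 + 7/2 = 5/2 ≈ 2.5000)
s = 25/2 (s = (5/2)*5 = 25/2 ≈ 12.500)
U = -53/2 (U = 25/2 - 1*39 = 25/2 - 39 = -53/2 ≈ -26.500)
(O(U, -34) + 25690)/((-6076 - 11300)*(549 + 15956) + 40319) = (-53/2*(-34) + 25690)/((-6076 - 11300)*(549 + 15956) + 40319) = (901 + 25690)/(-17376*16505 + 40319) = 26591/(-286790880 + 40319) = 26591/(-286750561) = 26591*(-1/286750561) = -26591/286750561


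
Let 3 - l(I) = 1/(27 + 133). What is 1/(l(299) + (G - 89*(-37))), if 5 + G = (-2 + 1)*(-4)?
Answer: 160/527199 ≈ 0.00030349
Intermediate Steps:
G = -1 (G = -5 + (-2 + 1)*(-4) = -5 - 1*(-4) = -5 + 4 = -1)
l(I) = 479/160 (l(I) = 3 - 1/(27 + 133) = 3 - 1/160 = 479/160)
1/(l(299) + (G - 89*(-37))) = 1/(479/160 + (-1 - 89*(-37))) = 1/(479/160 + (-1 + 3293)) = 1/(479/160 + 3292) = 1/(527199/160) = 160/527199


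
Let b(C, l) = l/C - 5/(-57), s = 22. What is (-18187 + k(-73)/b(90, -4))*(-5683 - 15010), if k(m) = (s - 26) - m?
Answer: 12703929332/37 ≈ 3.4335e+8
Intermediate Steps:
k(m) = -4 - m (k(m) = (22 - 26) - m = -4 - m)
b(C, l) = 5/57 + l/C (b(C, l) = l/C - 5*(-1/57) = l/C + 5/57 = 5/57 + l/C)
(-18187 + k(-73)/b(90, -4))*(-5683 - 15010) = (-18187 + (-4 - 1*(-73))/(5/57 - 4/90))*(-5683 - 15010) = (-18187 + (-4 + 73)/(5/57 - 4*1/90))*(-20693) = (-18187 + 69/(5/57 - 2/45))*(-20693) = (-18187 + 69/(37/855))*(-20693) = (-18187 + 69*(855/37))*(-20693) = (-18187 + 58995/37)*(-20693) = -613924/37*(-20693) = 12703929332/37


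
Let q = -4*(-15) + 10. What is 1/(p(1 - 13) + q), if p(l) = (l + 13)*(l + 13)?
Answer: 1/71 ≈ 0.014085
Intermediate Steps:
p(l) = (13 + l)² (p(l) = (13 + l)*(13 + l) = (13 + l)²)
q = 70 (q = 60 + 10 = 70)
1/(p(1 - 13) + q) = 1/((13 + (1 - 13))² + 70) = 1/((13 - 12)² + 70) = 1/(1² + 70) = 1/(1 + 70) = 1/71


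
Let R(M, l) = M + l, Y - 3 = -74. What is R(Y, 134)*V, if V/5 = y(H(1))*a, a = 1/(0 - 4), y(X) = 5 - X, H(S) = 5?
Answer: 0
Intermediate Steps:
Y = -71 (Y = 3 - 74 = -71)
a = -1/4 (a = 1/(-4) = -1/4 ≈ -0.25000)
V = 0 (V = 5*((5 - 1*5)*(-1/4)) = 5*((5 - 5)*(-1/4)) = 5*(0*(-1/4)) = 5*0 = 0)
R(Y, 134)*V = (-71 + 134)*0 = 63*0 = 0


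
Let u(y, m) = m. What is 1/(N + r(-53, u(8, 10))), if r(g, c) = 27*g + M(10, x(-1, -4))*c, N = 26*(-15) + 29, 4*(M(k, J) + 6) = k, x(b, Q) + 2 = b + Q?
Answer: -1/1827 ≈ -0.00054735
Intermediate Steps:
x(b, Q) = -2 + Q + b (x(b, Q) = -2 + (b + Q) = -2 + (Q + b) = -2 + Q + b)
M(k, J) = -6 + k/4
N = -361 (N = -390 + 29 = -361)
r(g, c) = 27*g - 7*c/2 (r(g, c) = 27*g + (-6 + (1/4)*10)*c = 27*g + (-6 + 5/2)*c = 27*g - 7*c/2)
1/(N + r(-53, u(8, 10))) = 1/(-361 + (27*(-53) - 7/2*10)) = 1/(-361 + (-1431 - 35)) = 1/(-361 - 1466) = 1/(-1827) = -1/1827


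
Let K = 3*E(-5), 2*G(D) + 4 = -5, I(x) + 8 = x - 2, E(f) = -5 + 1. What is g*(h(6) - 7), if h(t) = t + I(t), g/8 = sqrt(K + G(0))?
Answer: -20*I*sqrt(66) ≈ -162.48*I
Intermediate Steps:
E(f) = -4
I(x) = -10 + x (I(x) = -8 + (x - 2) = -8 + (-2 + x) = -10 + x)
G(D) = -9/2 (G(D) = -2 + (1/2)*(-5) = -2 - 5/2 = -9/2)
K = -12 (K = 3*(-4) = -12)
g = 4*I*sqrt(66) (g = 8*sqrt(-12 - 9/2) = 8*sqrt(-33/2) = 8*(I*sqrt(66)/2) = 4*I*sqrt(66) ≈ 32.496*I)
h(t) = -10 + 2*t (h(t) = t + (-10 + t) = -10 + 2*t)
g*(h(6) - 7) = (4*I*sqrt(66))*((-10 + 2*6) - 7) = (4*I*sqrt(66))*((-10 + 12) - 7) = (4*I*sqrt(66))*(2 - 7) = (4*I*sqrt(66))*(-5) = -20*I*sqrt(66)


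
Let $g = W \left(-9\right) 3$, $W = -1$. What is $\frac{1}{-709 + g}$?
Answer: $- \frac{1}{682} \approx -0.0014663$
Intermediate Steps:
$g = 27$ ($g = \left(-1\right) \left(-9\right) 3 = 9 \cdot 3 = 27$)
$\frac{1}{-709 + g} = \frac{1}{-709 + 27} = \frac{1}{-682} = - \frac{1}{682}$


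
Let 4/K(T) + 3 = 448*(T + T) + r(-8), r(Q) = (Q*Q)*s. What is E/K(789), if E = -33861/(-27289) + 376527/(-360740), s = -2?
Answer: 1371197314025481/39376935440 ≈ 34822.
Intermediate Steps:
E = 1939971837/9844233860 (E = -33861*(-1/27289) + 376527*(-1/360740) = 33861/27289 - 376527/360740 = 1939971837/9844233860 ≈ 0.19707)
r(Q) = -2*Q² (r(Q) = (Q*Q)*(-2) = Q²*(-2) = -2*Q²)
K(T) = 4/(-131 + 896*T) (K(T) = 4/(-3 + (448*(T + T) - 2*(-8)²)) = 4/(-3 + (448*(2*T) - 2*64)) = 4/(-3 + (896*T - 128)) = 4/(-3 + (-128 + 896*T)) = 4/(-131 + 896*T))
E/K(789) = 1939971837/(9844233860*((4/(-131 + 896*789)))) = 1939971837/(9844233860*((4/(-131 + 706944)))) = 1939971837/(9844233860*((4/706813))) = 1939971837/(9844233860*((4*(1/706813)))) = 1939971837/(9844233860*(4/706813)) = (1939971837/9844233860)*(706813/4) = 1371197314025481/39376935440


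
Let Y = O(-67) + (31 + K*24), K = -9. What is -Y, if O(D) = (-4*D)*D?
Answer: 18141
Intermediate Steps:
O(D) = -4*D**2
Y = -18141 (Y = -4*(-67)**2 + (31 - 9*24) = -4*4489 + (31 - 216) = -17956 - 185 = -18141)
-Y = -1*(-18141) = 18141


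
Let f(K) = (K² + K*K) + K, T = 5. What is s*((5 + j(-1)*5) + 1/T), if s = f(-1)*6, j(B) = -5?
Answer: -594/5 ≈ -118.80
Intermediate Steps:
f(K) = K + 2*K² (f(K) = (K² + K²) + K = 2*K² + K = K + 2*K²)
s = 6 (s = -(1 + 2*(-1))*6 = -(1 - 2)*6 = -1*(-1)*6 = 1*6 = 6)
s*((5 + j(-1)*5) + 1/T) = 6*((5 - 5*5) + 1/5) = 6*((5 - 25) + 1*(⅕)) = 6*(-20 + ⅕) = 6*(-99/5) = -594/5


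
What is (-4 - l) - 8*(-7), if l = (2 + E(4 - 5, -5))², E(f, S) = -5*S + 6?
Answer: -1037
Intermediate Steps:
E(f, S) = 6 - 5*S
l = 1089 (l = (2 + (6 - 5*(-5)))² = (2 + (6 + 25))² = (2 + 31)² = 33² = 1089)
(-4 - l) - 8*(-7) = (-4 - 1*1089) - 8*(-7) = (-4 - 1089) + 56 = -1093 + 56 = -1037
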